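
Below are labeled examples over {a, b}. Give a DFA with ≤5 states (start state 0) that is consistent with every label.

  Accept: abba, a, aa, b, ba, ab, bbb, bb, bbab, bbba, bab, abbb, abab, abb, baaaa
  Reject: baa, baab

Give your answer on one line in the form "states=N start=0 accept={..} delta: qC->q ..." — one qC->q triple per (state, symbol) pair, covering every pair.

states=4 start=0 accept={0,1,2} delta: 0a->0 0b->1 1a->2 1b->0 2a->3 2b->0 3a->0 3b->3

Grow the machine one transition at a time. Run the examples from 0; the earliest place one falls off (shortest prefix, ties alphabetical) gets sent to the lowest-numbered state that keeps every Accept/Reject pair distinguishable — a pair clashes when both reach the same state with identical unread suffix — and to a fresh state only if none does.
a: 0a undefined. 0a->0: ok.
b: 0b undefined. 0b->0: no, abba/baa meet in 0. Open state 1: 0b->1.
ba: 1a undefined. 1a->0: no, a/baa meet in 0. 1a->1: no, b/baa meet in 1. Open state 2: 1a->2.
bb: 1b undefined. 1b->0: ok.
baa: 2a undefined. 2a->0: no, abba/baa meet in 0. 2a->1: no, abba/baab meet in 0. 2a->2: no, ba/baa meet in 2. Open state 3: 2a->3.
bab: 2b undefined. 2b->0: ok.
baaa: 3a undefined. 3a->0: ok.
baab: 3b undefined. 3b->0: no, abba/baab meet in 0. 3b->1: no, b/baab meet in 1. 3b->2: no, ba/baab meet in 2. 3b->3: ok.
All examples now run through 4 states with every (state, symbol) defined. Accept strings end in {0,1,2}, Reject strings end in {3}; accept={0,1,2}.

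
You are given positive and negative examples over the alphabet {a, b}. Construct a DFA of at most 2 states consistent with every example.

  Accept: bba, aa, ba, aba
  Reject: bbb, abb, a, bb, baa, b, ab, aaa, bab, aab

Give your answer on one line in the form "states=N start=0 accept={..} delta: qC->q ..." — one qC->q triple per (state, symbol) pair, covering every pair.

states=2 start=0 accept={0} delta: 0a->1 0b->1 1a->0 1b->1

Grow the machine one transition at a time. Run the examples from 0; the earliest place one falls off (shortest prefix, ties alphabetical) gets sent to the lowest-numbered state that keeps every Accept/Reject pair distinguishable — a pair clashes when both reach the same state with identical unread suffix — and to a fresh state only if none does.
a: 0a undefined. 0a->0: no, aa/a meet in 0. Open state 1: 0a->1.
b: 0b undefined. 0b->0: no, bba/a meet in 1. 0b->1: ok.
aa: 1a undefined. 1a->0: ok.
ab: 1b undefined. 1b->0: no, bba/bbb meet in 1. 1b->1: ok.
All examples now run through 2 states with every (state, symbol) defined. Accept strings end in {0}, Reject strings end in {1}; accept={0}.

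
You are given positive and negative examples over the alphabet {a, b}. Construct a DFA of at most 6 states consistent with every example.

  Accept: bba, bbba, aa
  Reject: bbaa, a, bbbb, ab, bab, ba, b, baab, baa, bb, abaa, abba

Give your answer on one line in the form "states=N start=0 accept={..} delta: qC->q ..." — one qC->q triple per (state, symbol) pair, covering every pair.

Grow the machine one transition at a time. Run the examples from 0; the earliest place one falls off (shortest prefix, ties alphabetical) gets sent to the lowest-numbered state that keeps every Accept/Reject pair distinguishable — a pair clashes when both reach the same state with identical unread suffix — and to a fresh state only if none does.
a: 0a undefined. 0a->0: no, bba/abba meet in 0 with "bba" left. Open state 1: 0a->1.
b: 0b undefined. 0b->0: no, bba/a meet in 1. 0b->1: no, bbba/abba meet in 1 with "bba" left. Open state 2: 0b->2.
aa: 1a undefined. 1a->0: ok.
ab: 1b undefined. 1b->0: no, aa/ab meet in 0. 1b->1: no, aa/abba meet in 0. 1b->2: no, bba/abba meet in 2 with "ba" left. Open state 3: 1b->3.
ba: 2a undefined. 2a->0: no, aa/ba meet in 0. 2a->1: no, aa/baa meet in 0. 2a->2: ok.
bb: 2b undefined. 2b->0: no, bba/a meet in 1. 2b->1: ok.
aba: 3a undefined. 3a->0: ok.
abb: 3b undefined. 3b->0: no, bba/bbbb meet in 0. 3b->1: no, bba/abba meet in 0. 3b->2: ok.
All examples now run through 4 states with every (state, symbol) defined. Accept strings end in {0}, Reject strings end in {1,2,3}; accept={0}.

states=4 start=0 accept={0} delta: 0a->1 0b->2 1a->0 1b->3 2a->2 2b->1 3a->0 3b->2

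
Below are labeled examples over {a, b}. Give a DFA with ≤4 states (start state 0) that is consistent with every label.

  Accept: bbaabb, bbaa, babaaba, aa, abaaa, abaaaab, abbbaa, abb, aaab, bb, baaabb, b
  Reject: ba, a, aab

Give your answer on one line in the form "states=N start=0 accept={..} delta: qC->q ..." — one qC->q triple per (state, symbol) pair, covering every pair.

State merging on the prefix tree: take the shortest (then alphabetical) example prefix whose next move is undefined and point that move at state 0, else 1, else 2, ...; a target is out if some Accept/Reject pair would then sit in one state with the same input left (inseparable). If every existing state is out, open a new one.
a: 0a undefined. 0a->0: no, aa/a meet in 0. Open state 1: 0a->1.
b: 0b undefined. 0b->0: ok.
aa: 1a undefined. 1a->0: no, bbaabb/aab meet in 0. 1a->1: no, bbaa/ba meet in 1. Open state 2: 1a->2.
ab: 1b undefined. 1b->0: ok.
aaa: 2a undefined. 2a->0: ok.
aab: 2b undefined. 2b->0: no, bbaabb/aab meet in 0. 2b->1: ok.
All examples now run through 3 states with every (state, symbol) defined. Accept strings end in {0,2}, Reject strings end in {1}; accept={0,2}.

states=3 start=0 accept={0,2} delta: 0a->1 0b->0 1a->2 1b->0 2a->0 2b->1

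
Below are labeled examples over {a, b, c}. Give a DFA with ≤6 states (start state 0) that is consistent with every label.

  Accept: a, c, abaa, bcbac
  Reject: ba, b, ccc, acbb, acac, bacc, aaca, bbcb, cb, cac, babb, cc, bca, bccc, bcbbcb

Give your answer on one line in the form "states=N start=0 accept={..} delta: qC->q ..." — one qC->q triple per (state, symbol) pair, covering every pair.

states=4 start=0 accept={0,2} delta: 0a->0 0b->1 0c->2 1a->3 1b->0 1c->2 2a->3 2b->3 2c->3 3a->0 3b->3 3c->3

Fold the examples into a partial DFA from state 0: repeatedly fix the first undefined (state, symbol) met by the shortest-then-alphabetical prefix, trying targets in increasing order and rejecting any under which an Accept and a Reject string meet in one state with the same remainder; add a state when all current targets are rejected. Accepting states are where Accept strings end.
a: 0a undefined. 0a->0: ok.
b: 0b undefined. 0b->0: no, a/ba meet in 0. Open state 1: 0b->1.
c: 0c undefined. 0c->0: no, a/ccc meet in 0. 0c->1: no, c/b meet in 1. Open state 2: 0c->2.
ba: 1a undefined. 1a->0: no, a/ba meet in 0. 1a->1: no, abaa/ba meet in 1. 1a->2: no, c/ba meet in 2. Open state 3: 1a->3.
bb: 1b undefined. 1b->0: ok.
bc: 1c undefined. 1c->0: no, a/bca meet in 0. 1c->1: no, a/bcbbcb meet in 0. 1c->2: ok.
ca: 2a undefined. 2a->0: no, a/aaca meet in 0. 2a->1: no, c/acac meet in 2. 2a->2: no, c/aaca meet in 2. 2a->3: ok.
cb: 2b undefined. 2b->0: no, a/bbcb meet in 0. 2b->1: no, a/acbb meet in 0. 2b->2: no, c/acbb meet in 2. 2b->3: ok.
cc: 2c undefined. 2c->0: no, a/cc meet in 0. 2c->1: no, c/ccc meet in 2. 2c->2: no, c/ccc meet in 2. 2c->3: ok.
bab: 3b undefined. 3b->0: no, a/acbb meet in 0. 3b->1: no, a/babb meet in 0. 3b->2: no, c/acbb meet in 2. 3b->3: ok.
bac: 3c undefined. 3c->0: no, a/ccc meet in 0. 3c->1: no, a/bcbbcb meet in 0. 3c->2: no, c/ccc meet in 2. 3c->3: ok.
abaa: 3a undefined. 3a->0: ok.
All examples now run through 4 states with every (state, symbol) defined. Accept strings end in {0,2}, Reject strings end in {1,3}; accept={0,2}.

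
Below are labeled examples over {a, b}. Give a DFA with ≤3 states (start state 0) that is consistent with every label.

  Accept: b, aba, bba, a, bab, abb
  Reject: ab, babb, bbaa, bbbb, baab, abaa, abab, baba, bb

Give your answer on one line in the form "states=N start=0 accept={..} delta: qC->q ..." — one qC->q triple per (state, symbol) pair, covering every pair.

states=2 start=0 accept={1} delta: 0a->1 0b->1 1a->0 1b->0

State merging on the prefix tree: take the shortest (then alphabetical) example prefix whose next move is undefined and point that move at state 0, else 1, else 2, ...; a target is out if some Accept/Reject pair would then sit in one state with the same input left (inseparable). If every existing state is out, open a new one.
a: 0a undefined. 0a->0: no, b/ab meet in 0 with "b" left. Open state 1: 0a->1.
b: 0b undefined. 0b->0: no, b/bbbb meet in 0. 0b->1: ok.
ab: 1b undefined. 1b->0: ok.
ba: 1a undefined. 1a->0: ok.
All examples now run through 2 states with every (state, symbol) defined. Accept strings end in {1}, Reject strings end in {0}; accept={1}.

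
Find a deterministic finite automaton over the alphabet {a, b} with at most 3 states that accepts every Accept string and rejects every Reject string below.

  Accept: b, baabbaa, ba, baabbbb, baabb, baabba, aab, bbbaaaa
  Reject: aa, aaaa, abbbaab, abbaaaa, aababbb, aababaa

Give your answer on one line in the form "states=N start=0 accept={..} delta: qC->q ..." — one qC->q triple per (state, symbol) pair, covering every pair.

states=2 start=0 accept={1} delta: 0a->0 0b->1 1a->1 1b->0

State merging on the prefix tree: take the shortest (then alphabetical) example prefix whose next move is undefined and point that move at state 0, else 1, else 2, ...; a target is out if some Accept/Reject pair would then sit in one state with the same input left (inseparable). If every existing state is out, open a new one.
a: 0a undefined. 0a->0: ok.
b: 0b undefined. 0b->0: no, b/aa meet in 0. Open state 1: 0b->1.
ba: 1a undefined. 1a->0: no, ba/aa meet in 0. 1a->1: ok.
bb: 1b undefined. 1b->0: ok.
All examples now run through 2 states with every (state, symbol) defined. Accept strings end in {1}, Reject strings end in {0}; accept={1}.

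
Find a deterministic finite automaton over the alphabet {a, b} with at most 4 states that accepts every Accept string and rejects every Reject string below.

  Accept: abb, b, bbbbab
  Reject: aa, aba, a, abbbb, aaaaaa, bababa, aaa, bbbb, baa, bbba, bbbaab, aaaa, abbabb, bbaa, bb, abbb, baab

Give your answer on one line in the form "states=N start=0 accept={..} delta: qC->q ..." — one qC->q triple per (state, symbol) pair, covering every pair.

states=4 start=0 accept={2} delta: 0a->1 0b->2 1a->0 1b->0 2a->0 2b->3 3a->0 3b->3

Fold the examples into a partial DFA from state 0: repeatedly fix the first undefined (state, symbol) met by the shortest-then-alphabetical prefix, trying targets in increasing order and rejecting any under which an Accept and a Reject string meet in one state with the same remainder; add a state when all current targets are rejected. Accepting states are where Accept strings end.
a: 0a undefined. 0a->0: no, abb/bb meet in 0 with "bb" left. Open state 1: 0a->1.
b: 0b undefined. 0b->0: no, b/bbbb meet in 0. 0b->1: no, b/a meet in 1. Open state 2: 0b->2.
aa: 1a undefined. 1a->0: ok.
ab: 1b undefined. 1b->0: ok.
ba: 2a undefined. 2a->0: ok.
bb: 2b undefined. 2b->0: no, abb/abbbb meet in 2. 2b->1: no, abb/bbbb meet in 2. 2b->2: no, abb/abbbb meet in 2. Open state 3: 2b->3.
bba: 3a undefined. 3a->0: ok.
bbb: 3b undefined. 3b->0: no, abb/bbbb meet in 2. 3b->1: no, bbbbab/aa meet in 0. 3b->2: no, abb/abbbb meet in 2. 3b->3: ok.
All examples now run through 4 states with every (state, symbol) defined. Accept strings end in {2}, Reject strings end in {0,1,3}; accept={2}.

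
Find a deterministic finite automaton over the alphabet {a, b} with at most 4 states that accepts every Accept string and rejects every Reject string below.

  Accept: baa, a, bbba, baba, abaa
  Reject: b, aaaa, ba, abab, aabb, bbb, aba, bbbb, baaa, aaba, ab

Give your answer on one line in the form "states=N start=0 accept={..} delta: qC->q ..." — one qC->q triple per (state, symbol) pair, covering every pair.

states=4 start=0 accept={1} delta: 0a->1 0b->2 1a->0 1b->2 2a->3 2b->3 3a->1 3b->0

Grow the machine one transition at a time. Run the examples from 0; the earliest place one falls off (shortest prefix, ties alphabetical) gets sent to the lowest-numbered state that keeps every Accept/Reject pair distinguishable — a pair clashes when both reach the same state with identical unread suffix — and to a fresh state only if none does.
a: 0a undefined. 0a->0: no, a/aaaa meet in 0. Open state 1: 0a->1.
b: 0b undefined. 0b->0: no, a/ba meet in 1. 0b->1: no, a/b meet in 1. Open state 2: 0b->2.
aa: 1a undefined. 1a->0: ok.
ab: 1b undefined. 1b->0: no, a/aba meet in 1. 1b->1: no, a/ab meet in 1. 1b->2: ok.
ba: 2a undefined. 2a->0: no, baba/aaaa meet in 0. 2a->1: no, baa/aaaa meet in 0. 2a->2: no, baa/b meet in 2. Open state 3: 2a->3.
bb: 2b undefined. 2b->0: no, bbba/ba meet in 3. 2b->1: no, a/aabb meet in 1. 2b->2: no, bbba/ba meet in 3. 2b->3: ok.
baa: 3a undefined. 3a->0: no, baa/aaaa meet in 0. 3a->1: ok.
bab: 3b undefined. 3b->0: ok.
All examples now run through 4 states with every (state, symbol) defined. Accept strings end in {1}, Reject strings end in {0,2,3}; accept={1}.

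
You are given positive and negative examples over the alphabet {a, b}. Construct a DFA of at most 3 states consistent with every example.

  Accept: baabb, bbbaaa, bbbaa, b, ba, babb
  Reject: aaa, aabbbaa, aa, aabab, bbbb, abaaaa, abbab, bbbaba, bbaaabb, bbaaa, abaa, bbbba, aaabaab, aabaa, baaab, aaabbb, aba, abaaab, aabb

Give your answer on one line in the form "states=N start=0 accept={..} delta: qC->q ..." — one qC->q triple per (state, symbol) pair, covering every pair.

State merging on the prefix tree: take the shortest (then alphabetical) example prefix whose next move is undefined and point that move at state 0, else 1, else 2, ...; a target is out if some Accept/Reject pair would then sit in one state with the same input left (inseparable). If every existing state is out, open a new one.
a: 0a undefined. 0a->0: no, bbbaa/aabbbaa meet in 0 with "bbbaa" left. Open state 1: 0a->1.
b: 0b undefined. 0b->0: no, baabb/aabb meet in 1 with "abb" left. 0b->1: no, ba/aa meet in 1 with "a" left. Open state 2: 0b->2.
aa: 1a undefined. 1a->0: no, bbbaa/aabbbaa meet in 2 with "bbaa" left. 1a->1: ok.
ab: 1b undefined. 1b->0: no, b/aabb meet in 2. 1b->1: ok.
ba: 2a undefined. 2a->0: no, baabb/aaa meet in 1. 2a->1: no, baabb/aaa meet in 1. 2a->2: ok.
bb: 2b undefined. 2b->0: ok.
All examples now run through 3 states with every (state, symbol) defined. Accept strings end in {2}, Reject strings end in {0,1}; accept={2}.

states=3 start=0 accept={2} delta: 0a->1 0b->2 1a->1 1b->1 2a->2 2b->0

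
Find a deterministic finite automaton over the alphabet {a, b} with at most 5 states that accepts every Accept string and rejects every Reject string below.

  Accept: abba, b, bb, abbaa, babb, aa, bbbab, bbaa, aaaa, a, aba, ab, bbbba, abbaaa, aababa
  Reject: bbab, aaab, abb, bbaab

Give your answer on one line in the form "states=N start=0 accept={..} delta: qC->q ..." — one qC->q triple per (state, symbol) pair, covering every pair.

Fold the examples into a partial DFA from state 0: repeatedly fix the first undefined (state, symbol) met by the shortest-then-alphabetical prefix, trying targets in increasing order and rejecting any under which an Accept and a Reject string meet in one state with the same remainder; add a state when all current targets are rejected. Accepting states are where Accept strings end.
a: 0a undefined. 0a->0: no, b/aaab meet in 0 with "b" left. Open state 1: 0a->1.
b: 0b undefined. 0b->0: no, babb/abb meet in 1 with "bb" left. 0b->1: ok.
aa: 1a undefined. 1a->0: no, bb/aaab meet in 1 with "b" left. 1a->1: no, bb/aaab meet in 1 with "b" left. Open state 2: 1a->2.
ab: 1b undefined. 1b->0: no, b/abb meet in 1. 1b->1: no, b/abb meet in 1. 1b->2: ok.
aaa: 2a undefined. 2a->0: no, b/bbab meet in 1. 2a->1: no, bb/bbab meet in 2. 2a->2: ok.
aab: 2b undefined. 2b->0: ok.
All examples now run through 3 states with every (state, symbol) defined. Accept strings end in {1,2}, Reject strings end in {0}; accept={1,2}.

states=3 start=0 accept={1,2} delta: 0a->1 0b->1 1a->2 1b->2 2a->2 2b->0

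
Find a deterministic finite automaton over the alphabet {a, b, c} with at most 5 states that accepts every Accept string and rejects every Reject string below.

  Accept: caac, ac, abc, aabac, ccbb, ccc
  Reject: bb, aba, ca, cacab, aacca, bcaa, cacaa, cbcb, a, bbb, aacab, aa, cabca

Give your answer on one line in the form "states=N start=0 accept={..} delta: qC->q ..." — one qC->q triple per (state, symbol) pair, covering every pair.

states=3 start=0 accept={1,2} delta: 0a->0 0b->0 0c->1 1a->0 1b->0 1c->2 2a->0 2b->2 2c->1

State merging on the prefix tree: take the shortest (then alphabetical) example prefix whose next move is undefined and point that move at state 0, else 1, else 2, ...; a target is out if some Accept/Reject pair would then sit in one state with the same input left (inseparable). If every existing state is out, open a new one.
a: 0a undefined. 0a->0: ok.
b: 0b undefined. 0b->0: ok.
c: 0c undefined. 0c->0: no, caac/bb meet in 0. Open state 1: 0c->1.
ca: 1a undefined. 1a->0: ok.
cb: 1b undefined. 1b->0: ok.
cc: 1c undefined. 1c->0: no, ccbb/bb meet in 0. 1c->1: no, ccbb/bb meet in 0. Open state 2: 1c->2.
ccb: 2b undefined. 2b->0: no, ccbb/bb meet in 0. 2b->1: no, ccbb/bb meet in 0. 2b->2: ok.
ccc: 2c undefined. 2c->0: no, ccc/bb meet in 0. 2c->1: ok.
aacca: 2a undefined. 2a->0: ok.
All examples now run through 3 states with every (state, symbol) defined. Accept strings end in {1,2}, Reject strings end in {0}; accept={1,2}.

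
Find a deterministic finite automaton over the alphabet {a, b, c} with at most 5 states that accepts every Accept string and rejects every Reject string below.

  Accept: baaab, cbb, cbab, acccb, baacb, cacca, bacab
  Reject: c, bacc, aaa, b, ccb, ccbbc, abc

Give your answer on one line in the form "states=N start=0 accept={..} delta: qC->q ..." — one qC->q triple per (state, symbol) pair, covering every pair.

states=4 start=0 accept={2} delta: 0a->0 0b->1 0c->1 1a->2 1b->2 1c->0 2a->2 2b->2 2c->3 3a->1 3b->2 3c->1

Fold the examples into a partial DFA from state 0: repeatedly fix the first undefined (state, symbol) met by the shortest-then-alphabetical prefix, trying targets in increasing order and rejecting any under which an Accept and a Reject string meet in one state with the same remainder; add a state when all current targets are rejected. Accepting states are where Accept strings end.
a: 0a undefined. 0a->0: ok.
b: 0b undefined. 0b->0: no, baaab/aaa meet in 0. Open state 1: 0b->1.
c: 0c undefined. 0c->0: no, acccb/b meet in 1. 0c->1: ok.
ba: 1a undefined. 1a->0: no, baaab/c meet in 1. 1a->1: no, baacb/ccb meet in 1 with "cb" left. Open state 2: 1a->2.
cb: 1b undefined. 1b->0: no, cbb/c meet in 1. 1b->1: no, cbb/c meet in 1. 1b->2: ok.
cc: 1c undefined. 1c->0: ok.
baa: 2a undefined. 2a->0: no, baaab/c meet in 1. 2a->1: no, baacb/c meet in 1. 2a->2: ok.
bac: 2c undefined. 2c->0: no, baacb/c meet in 1. 2c->1: no, cacca/bacc meet in 0. 2c->2: no, acccb/bacc meet in 2. Open state 3: 2c->3.
cbb: 2b undefined. 2b->0: no, baaab/aaa meet in 0. 2b->1: no, baaab/c meet in 1. 2b->2: ok.
baca: 3a undefined. 3a->0: no, bacab/c meet in 1. 3a->1: ok.
bacc: 3c undefined. 3c->0: no, cacca/bacc meet in 0. 3c->1: ok.
baacb: 3b undefined. 3b->0: no, baacb/aaa meet in 0. 3b->1: no, baacb/c meet in 1. 3b->2: ok.
All examples now run through 4 states with every (state, symbol) defined. Accept strings end in {2}, Reject strings end in {0,1,3}; accept={2}.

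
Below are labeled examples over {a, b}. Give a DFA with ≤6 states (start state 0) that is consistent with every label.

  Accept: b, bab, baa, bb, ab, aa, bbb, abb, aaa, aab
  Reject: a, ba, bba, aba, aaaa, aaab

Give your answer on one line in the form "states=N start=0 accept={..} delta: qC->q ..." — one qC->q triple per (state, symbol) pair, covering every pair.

Grow the machine one transition at a time. Run the examples from 0; the earliest place one falls off (shortest prefix, ties alphabetical) gets sent to the lowest-numbered state that keeps every Accept/Reject pair distinguishable — a pair clashes when both reach the same state with identical unread suffix — and to a fresh state only if none does.
a: 0a undefined. 0a->0: no, b/aaab meet in 0 with "b" left. Open state 1: 0a->1.
b: 0b undefined. 0b->0: ok.
aa: 1a undefined. 1a->0: no, b/aaaa meet in 0. 1a->1: no, bab/aaab meet in 1 with "b" left. Open state 2: 1a->2.
ab: 1b undefined. 1b->0: ok.
aaa: 2a undefined. 2a->0: no, b/aaab meet in 0. 2a->1: no, b/aaab meet in 0. 2a->2: no, baa/aaaa meet in 2. Open state 3: 2a->3.
aab: 2b undefined. 2b->0: ok.
aaaa: 3a undefined. 3a->0: no, b/aaaa meet in 0. 3a->1: ok.
aaab: 3b undefined. 3b->0: no, b/aaab meet in 0. 3b->1: ok.
All examples now run through 4 states with every (state, symbol) defined. Accept strings end in {0,2,3}, Reject strings end in {1}; accept={0,2,3}.

states=4 start=0 accept={0,2,3} delta: 0a->1 0b->0 1a->2 1b->0 2a->3 2b->0 3a->1 3b->1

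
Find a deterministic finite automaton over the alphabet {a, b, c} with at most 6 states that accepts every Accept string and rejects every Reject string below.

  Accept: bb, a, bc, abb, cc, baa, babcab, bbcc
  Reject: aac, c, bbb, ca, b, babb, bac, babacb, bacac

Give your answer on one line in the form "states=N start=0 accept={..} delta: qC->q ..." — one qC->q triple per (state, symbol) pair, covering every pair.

State merging on the prefix tree: take the shortest (then alphabetical) example prefix whose next move is undefined and point that move at state 0, else 1, else 2, ...; a target is out if some Accept/Reject pair would then sit in one state with the same input left (inseparable). If every existing state is out, open a new one.
a: 0a undefined. 0a->0: ok.
b: 0b undefined. 0b->0: no, bb/bbb meet in 0. Open state 1: 0b->1.
c: 0c undefined. 0c->0: no, a/aac meet in 0. 0c->1: ok.
ba: 1a undefined. 1a->0: no, bb/babb meet in 1 with "b" left. 1a->1: no, bc/bac meet in 1 with "c" left. Open state 2: 1a->2.
bb: 1b undefined. 1b->0: ok.
bc: 1c undefined. 1c->0: ok.
baa: 2a undefined. 2a->0: ok.
bab: 2b undefined. 2b->0: no, bb/babacb meet in 0. 2b->1: no, bb/babb meet in 0. 2b->2: no, bb/babacb meet in 0. Open state 3: 2b->3.
bac: 2c undefined. 2c->0: no, bb/bac meet in 0. 2c->1: ok.
baba: 3a undefined. 3a->0: no, bb/babacb meet in 0. 3a->1: ok.
babb: 3b undefined. 3b->0: no, bb/babb meet in 0. 3b->1: ok.
babc: 3c undefined. 3c->0: no, babcab/aac meet in 1. 3c->1: ok.
All examples now run through 4 states with every (state, symbol) defined. Accept strings end in {0,3}, Reject strings end in {1,2}; accept={0,3}.

states=4 start=0 accept={0,3} delta: 0a->0 0b->1 0c->1 1a->2 1b->0 1c->0 2a->0 2b->3 2c->1 3a->1 3b->1 3c->1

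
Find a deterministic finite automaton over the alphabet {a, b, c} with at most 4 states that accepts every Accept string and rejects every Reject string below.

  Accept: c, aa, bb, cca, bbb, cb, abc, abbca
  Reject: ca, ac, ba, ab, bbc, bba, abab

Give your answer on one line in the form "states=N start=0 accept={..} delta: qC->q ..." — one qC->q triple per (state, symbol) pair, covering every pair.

Fold the examples into a partial DFA from state 0: repeatedly fix the first undefined (state, symbol) met by the shortest-then-alphabetical prefix, trying targets in increasing order and rejecting any under which an Accept and a Reject string meet in one state with the same remainder; add a state when all current targets are rejected. Accepting states are where Accept strings end.
a: 0a undefined. 0a->0: no, c/ac meet in 0 with "c" left. Open state 1: 0a->1.
b: 0b undefined. 0b->0: no, c/bbc meet in 0 with "c" left. 0b->1: no, aa/ba meet in 1 with "a" left. Open state 2: 0b->2.
c: 0c undefined. 0c->0: no, cca/ca meet in 1. 0c->1: no, aa/ca meet in 1 with "a" left. 0c->2: ok.
aa: 1a undefined. 1a->0: ok.
ab: 1b undefined. 1b->0: no, aa/ab meet in 0. 1b->1: no, c/abab meet in 2. 1b->2: no, c/ab meet in 2. Open state 3: 1b->3.
ac: 1c undefined. 1c->0: no, aa/ac meet in 0. 1c->1: ok.
ba: 2a undefined. 2a->0: no, aa/ca meet in 0. 2a->1: ok.
bb: 2b undefined. 2b->0: no, c/bbc meet in 2. 2b->1: no, aa/bba meet in 0. 2b->2: ok.
cc: 2c undefined. 2c->0: no, aa/bbc meet in 0. 2c->1: ok.
aba: 3a undefined. 3a->0: no, c/abab meet in 2. 3a->1: ok.
abb: 3b undefined. 3b->0: no, abbca/ca meet in 1. 3b->1: ok.
abc: 3c undefined. 3c->0: ok.
All examples now run through 4 states with every (state, symbol) defined. Accept strings end in {0,2}, Reject strings end in {1,3}; accept={0,2}.

states=4 start=0 accept={0,2} delta: 0a->1 0b->2 0c->2 1a->0 1b->3 1c->1 2a->1 2b->2 2c->1 3a->1 3b->1 3c->0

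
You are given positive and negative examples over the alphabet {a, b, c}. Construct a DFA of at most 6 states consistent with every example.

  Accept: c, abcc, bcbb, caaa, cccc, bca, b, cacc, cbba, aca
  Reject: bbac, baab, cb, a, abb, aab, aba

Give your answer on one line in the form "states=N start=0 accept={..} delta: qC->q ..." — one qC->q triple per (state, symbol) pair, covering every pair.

states=4 start=0 accept={0,2} delta: 0a->1 0b->0 0c->2 1a->1 1b->1 1c->3 2a->2 2b->3 2c->0 3a->0 3b->2 3c->0

State merging on the prefix tree: take the shortest (then alphabetical) example prefix whose next move is undefined and point that move at state 0, else 1, else 2, ...; a target is out if some Accept/Reject pair would then sit in one state with the same input left (inseparable). If every existing state is out, open a new one.
a: 0a undefined. 0a->0: no, b/aab meet in 0 with "b" left. Open state 1: 0a->1.
b: 0b undefined. 0b->0: ok.
c: 0c undefined. 0c->0: no, c/cb meet in 0. 0c->1: no, c/a meet in 1. Open state 2: 0c->2.
aa: 1a undefined. 1a->0: no, b/baab meet in 0. 1a->1: ok.
ab: 1b undefined. 1b->0: no, b/baab meet in 0. 1b->1: ok.
ac: 1c undefined. 1c->0: no, b/bbac meet in 0. 1c->1: no, abcc/bbac meet in 1. 1c->2: no, c/bbac meet in 2. Open state 3: 1c->3.
ca: 2a undefined. 2a->0: no, caaa/baab meet in 1. 2a->1: no, caaa/baab meet in 1. 2a->2: ok.
cb: 2b undefined. 2b->0: no, bcbb/cb meet in 0. 2b->1: no, bcbb/baab meet in 1. 2b->2: no, c/cb meet in 2. 2b->3: ok.
cc: 2c undefined. 2c->0: ok.
aca: 3a undefined. 3a->0: ok.
cbb: 3b undefined. 3b->0: no, cbba/baab meet in 1. 3b->1: no, bcbb/baab meet in 1. 3b->2: ok.
abcc: 3c undefined. 3c->0: ok.
All examples now run through 4 states with every (state, symbol) defined. Accept strings end in {0,2}, Reject strings end in {1,3}; accept={0,2}.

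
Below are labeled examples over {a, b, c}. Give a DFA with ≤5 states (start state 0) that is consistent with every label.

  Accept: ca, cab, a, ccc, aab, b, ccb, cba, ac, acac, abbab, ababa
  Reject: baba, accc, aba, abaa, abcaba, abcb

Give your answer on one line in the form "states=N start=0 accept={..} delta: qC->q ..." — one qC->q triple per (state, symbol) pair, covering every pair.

states=5 start=0 accept={0,1,2} delta: 0a->1 0b->0 0c->0 1a->0 1b->2 1c->2 2a->3 2b->0 2c->4 3a->3 3b->0 3c->0 4a->1 4b->3 4c->3

State merging on the prefix tree: take the shortest (then alphabetical) example prefix whose next move is undefined and point that move at state 0, else 1, else 2, ...; a target is out if some Accept/Reject pair would then sit in one state with the same input left (inseparable). If every existing state is out, open a new one.
a: 0a undefined. 0a->0: no, ccc/accc meet in 0 with "ccc" left. Open state 1: 0a->1.
b: 0b undefined. 0b->0: ok.
c: 0c undefined. 0c->0: ok.
aa: 1a undefined. 1a->0: ok.
ab: 1b undefined. 1b->0: no, ca/baba meet in 1. 1b->1: no, ca/abaa meet in 1. Open state 2: 1b->2.
ac: 1c undefined. 1c->0: no, ccc/accc meet in 0. 1c->1: no, ca/accc meet in 1. 1c->2: ok.
aba: 2a undefined. 2a->0: no, ca/abaa meet in 1. 2a->1: no, ca/baba meet in 1. 2a->2: no, cab/baba meet in 2. Open state 3: 2a->3.
abb: 2b undefined. 2b->0: ok.
abc: 2c undefined. 2c->0: no, ccc/accc meet in 0. 2c->1: no, ca/abcaba meet in 1. 2c->2: no, cab/accc meet in 2. 2c->3: no, acac/accc meet in 3 with "c" left. Open state 4: 2c->4.
abaa: 3a undefined. 3a->0: no, ccc/abaa meet in 0. 3a->1: no, ca/abaa meet in 1. 3a->2: no, cab/abaa meet in 2. 3a->3: ok.
abab: 3b undefined. 3b->0: ok.
abca: 4a undefined. 4a->0: no, ca/abcaba meet in 1. 4a->1: ok.
abcb: 4b undefined. 4b->0: no, ccc/abcb meet in 0. 4b->1: no, ca/abcb meet in 1. 4b->2: no, cab/abcb meet in 2. 4b->3: ok.
acac: 3c undefined. 3c->0: ok.
accc: 4c undefined. 4c->0: no, ccc/accc meet in 0. 4c->1: no, ca/accc meet in 1. 4c->2: no, cab/accc meet in 2. 4c->3: ok.
All examples now run through 5 states with every (state, symbol) defined. Accept strings end in {0,1,2}, Reject strings end in {3}; accept={0,1,2}.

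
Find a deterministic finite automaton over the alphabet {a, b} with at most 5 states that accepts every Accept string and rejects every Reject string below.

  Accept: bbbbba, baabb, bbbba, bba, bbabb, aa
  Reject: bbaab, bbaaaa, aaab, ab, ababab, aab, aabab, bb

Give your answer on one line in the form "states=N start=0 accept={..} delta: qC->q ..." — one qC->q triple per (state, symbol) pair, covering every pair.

State merging on the prefix tree: take the shortest (then alphabetical) example prefix whose next move is undefined and point that move at state 0, else 1, else 2, ...; a target is out if some Accept/Reject pair would then sit in one state with the same input left (inseparable). If every existing state is out, open a new one.
a: 0a undefined. 0a->0: ok.
b: 0b undefined. 0b->0: no, bbbbba/bbaab meet in 0. Open state 1: 0b->1.
ba: 1a undefined. 1a->0: no, baabb/bb meet in 1 with "b" left. 1a->1: ok.
bb: 1b undefined. 1b->0: no, bbbbba/bbaab meet in 1. 1b->1: no, bbbbba/bbaab meet in 1. Open state 2: 1b->2.
bba: 2a undefined. 2a->0: no, bba/bbaaaa meet in 0. 2a->1: no, bba/bbaaaa meet in 1. 2a->2: no, baabb/bbaab meet in 2 with "b" left. Open state 3: 2a->3.
bbb: 2b undefined. 2b->0: no, bbbba/aaab meet in 1. 2b->1: no, bbbbba/aaab meet in 1. 2b->2: no, baabb/aabab meet in 2. 2b->3: ok.
bbaa: 3a undefined. 3a->0: no, aa/bbaaaa meet in 0. 3a->1: ok.
bbab: 3b undefined. 3b->0: no, bbbbba/bbaaaa meet in 1. 3b->1: no, bbbba/bbaaaa meet in 1. 3b->2: no, bbbbba/bbaaaa meet in 1. 3b->3: no, bbbbba/bbaaaa meet in 1. Open state 4: 3b->4.
bbabb: 4b undefined. 4b->0: ok.
bbbba: 4a undefined. 4a->0: ok.
All examples now run through 5 states with every (state, symbol) defined. Accept strings end in {0,3}, Reject strings end in {1,2,4}; accept={0,3}.

states=5 start=0 accept={0,3} delta: 0a->0 0b->1 1a->1 1b->2 2a->3 2b->3 3a->1 3b->4 4a->0 4b->0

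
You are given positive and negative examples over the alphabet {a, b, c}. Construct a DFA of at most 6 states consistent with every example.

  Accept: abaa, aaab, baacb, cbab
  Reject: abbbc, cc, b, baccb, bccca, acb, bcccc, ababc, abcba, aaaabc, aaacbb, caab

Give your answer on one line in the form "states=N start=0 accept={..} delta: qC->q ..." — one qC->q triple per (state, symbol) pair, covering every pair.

Fold the examples into a partial DFA from state 0: repeatedly fix the first undefined (state, symbol) met by the shortest-then-alphabetical prefix, trying targets in increasing order and rejecting any under which an Accept and a Reject string meet in one state with the same remainder; add a state when all current targets are rejected. Accepting states are where Accept strings end.
a: 0a undefined. 0a->0: no, aaab/b meet in 0 with "b" left. Open state 1: 0a->1.
b: 0b undefined. 0b->0: ok.
c: 0c undefined. 0c->0: ok.
aa: 1a undefined. 1a->0: no, baacb/cc meet in 0. 1a->1: no, aaab/caab meet in 1 with "b" left. Open state 2: 1a->2.
ab: 1b undefined. 1b->0: no, cbab/abbbc meet in 0. 1b->1: no, cbab/bccca meet in 1. 1b->2: ok.
ac: 1c undefined. 1c->0: ok.
aaa: 2a undefined. 2a->0: no, abaa/bccca meet in 1. 2a->1: ok.
abb: 2b undefined. 2b->0: ok.
abc: 2c undefined. 2c->0: no, baacb/abbbc meet in 0. 2c->1: ok.
All examples now run through 3 states with every (state, symbol) defined. Accept strings end in {2}, Reject strings end in {0,1}; accept={2}.

states=3 start=0 accept={2} delta: 0a->1 0b->0 0c->0 1a->2 1b->2 1c->0 2a->1 2b->0 2c->1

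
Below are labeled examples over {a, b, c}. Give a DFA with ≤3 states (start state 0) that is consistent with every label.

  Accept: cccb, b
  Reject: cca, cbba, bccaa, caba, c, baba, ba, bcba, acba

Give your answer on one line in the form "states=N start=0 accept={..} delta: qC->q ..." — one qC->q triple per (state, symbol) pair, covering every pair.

states=2 start=0 accept={1} delta: 0a->0 0b->1 0c->0 1a->0 1b->0 1c->0

State merging on the prefix tree: take the shortest (then alphabetical) example prefix whose next move is undefined and point that move at state 0, else 1, else 2, ...; a target is out if some Accept/Reject pair would then sit in one state with the same input left (inseparable). If every existing state is out, open a new one.
a: 0a undefined. 0a->0: ok.
b: 0b undefined. 0b->0: no, b/baba meet in 0. Open state 1: 0b->1.
c: 0c undefined. 0c->0: ok.
ba: 1a undefined. 1a->0: ok.
bc: 1c undefined. 1c->0: ok.
cbb: 1b undefined. 1b->0: ok.
All examples now run through 2 states with every (state, symbol) defined. Accept strings end in {1}, Reject strings end in {0}; accept={1}.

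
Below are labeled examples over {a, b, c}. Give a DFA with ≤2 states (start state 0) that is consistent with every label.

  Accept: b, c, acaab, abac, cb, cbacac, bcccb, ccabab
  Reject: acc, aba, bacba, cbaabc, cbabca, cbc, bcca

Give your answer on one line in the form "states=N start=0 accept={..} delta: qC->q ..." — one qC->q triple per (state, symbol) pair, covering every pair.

states=2 start=0 accept={1} delta: 0a->0 0b->1 0c->1 1a->0 1b->1 1c->0

Grow the machine one transition at a time. Run the examples from 0; the earliest place one falls off (shortest prefix, ties alphabetical) gets sent to the lowest-numbered state that keeps every Accept/Reject pair distinguishable — a pair clashes when both reach the same state with identical unread suffix — and to a fresh state only if none does.
a: 0a undefined. 0a->0: ok.
b: 0b undefined. 0b->0: no, b/aba meet in 0. Open state 1: 0b->1.
c: 0c undefined. 0c->0: no, c/acc meet in 0. 0c->1: ok.
ba: 1a undefined. 1a->0: ok.
bc: 1c undefined. 1c->0: ok.
cb: 1b undefined. 1b->0: no, b/cbc meet in 1. 1b->1: ok.
All examples now run through 2 states with every (state, symbol) defined. Accept strings end in {1}, Reject strings end in {0}; accept={1}.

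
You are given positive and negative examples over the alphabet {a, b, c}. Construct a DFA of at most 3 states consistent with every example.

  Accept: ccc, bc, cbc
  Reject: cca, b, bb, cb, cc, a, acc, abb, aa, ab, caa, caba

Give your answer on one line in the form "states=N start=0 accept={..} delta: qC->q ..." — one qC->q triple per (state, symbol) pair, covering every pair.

State merging on the prefix tree: take the shortest (then alphabetical) example prefix whose next move is undefined and point that move at state 0, else 1, else 2, ...; a target is out if some Accept/Reject pair would then sit in one state with the same input left (inseparable). If every existing state is out, open a new one.
a: 0a undefined. 0a->0: ok.
b: 0b undefined. 0b->0: ok.
c: 0c undefined. 0c->0: no, ccc/cca meet in 0. Open state 1: 0c->1.
ca: 1a undefined. 1a->0: ok.
cb: 1b undefined. 1b->0: ok.
cc: 1c undefined. 1c->0: ok.
All examples now run through 2 states with every (state, symbol) defined. Accept strings end in {1}, Reject strings end in {0}; accept={1}.

states=2 start=0 accept={1} delta: 0a->0 0b->0 0c->1 1a->0 1b->0 1c->0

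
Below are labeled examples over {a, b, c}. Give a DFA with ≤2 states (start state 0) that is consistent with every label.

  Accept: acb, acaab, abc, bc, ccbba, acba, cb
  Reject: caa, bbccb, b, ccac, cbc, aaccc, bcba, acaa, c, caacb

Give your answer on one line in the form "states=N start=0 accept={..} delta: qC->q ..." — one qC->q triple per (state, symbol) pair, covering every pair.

State merging on the prefix tree: take the shortest (then alphabetical) example prefix whose next move is undefined and point that move at state 0, else 1, else 2, ...; a target is out if some Accept/Reject pair would then sit in one state with the same input left (inseparable). If every existing state is out, open a new one.
a: 0a undefined. 0a->0: ok.
b: 0b undefined. 0b->0: no, abc/c meet in 0 with "c" left. Open state 1: 0b->1.
c: 0c undefined. 0c->0: no, acb/b meet in 1. 0c->1: ok.
bb: 1b undefined. 1b->0: ok.
bc: 1c undefined. 1c->0: ok.
ca: 1a undefined. 1a->0: no, acb/caa meet in 0. 1a->1: ok.
All examples now run through 2 states with every (state, symbol) defined. Accept strings end in {0}, Reject strings end in {1}; accept={0}.

states=2 start=0 accept={0} delta: 0a->0 0b->1 0c->1 1a->1 1b->0 1c->0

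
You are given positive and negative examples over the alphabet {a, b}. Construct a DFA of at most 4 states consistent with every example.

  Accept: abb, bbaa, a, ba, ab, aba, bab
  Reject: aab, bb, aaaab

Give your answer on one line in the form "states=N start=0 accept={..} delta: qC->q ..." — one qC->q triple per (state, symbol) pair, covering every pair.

states=3 start=0 accept={1,2} delta: 0a->1 0b->0 1a->2 1b->1 2a->1 2b->0

Grow the machine one transition at a time. Run the examples from 0; the earliest place one falls off (shortest prefix, ties alphabetical) gets sent to the lowest-numbered state that keeps every Accept/Reject pair distinguishable — a pair clashes when both reach the same state with identical unread suffix — and to a fresh state only if none does.
a: 0a undefined. 0a->0: no, abb/bb meet in 0 with "bb" left. Open state 1: 0a->1.
b: 0b undefined. 0b->0: ok.
aa: 1a undefined. 1a->0: no, bbaa/aab meet in 0. 1a->1: no, ab/aab meet in 1 with "b" left. Open state 2: 1a->2.
ab: 1b undefined. 1b->0: no, abb/bb meet in 0. 1b->1: ok.
aaa: 2a undefined. 2a->0: no, abb/aaaab meet in 1. 2a->1: ok.
aab: 2b undefined. 2b->0: ok.
All examples now run through 3 states with every (state, symbol) defined. Accept strings end in {1,2}, Reject strings end in {0}; accept={1,2}.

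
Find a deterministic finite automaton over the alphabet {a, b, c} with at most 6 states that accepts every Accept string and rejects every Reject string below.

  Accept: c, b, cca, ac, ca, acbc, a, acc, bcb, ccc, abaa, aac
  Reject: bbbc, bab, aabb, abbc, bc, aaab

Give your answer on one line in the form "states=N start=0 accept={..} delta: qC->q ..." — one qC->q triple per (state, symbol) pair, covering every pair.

states=4 start=0 accept={0,1,2} delta: 0a->1 0b->2 0c->0 1a->0 1b->3 1c->1 2a->1 2b->3 2c->3 3a->0 3b->2 3c->0

Grow the machine one transition at a time. Run the examples from 0; the earliest place one falls off (shortest prefix, ties alphabetical) gets sent to the lowest-numbered state that keeps every Accept/Reject pair distinguishable — a pair clashes when both reach the same state with identical unread suffix — and to a fresh state only if none does.
a: 0a undefined. 0a->0: no, b/aaab meet in 0 with "b" left. Open state 1: 0a->1.
b: 0b undefined. 0b->0: no, c/bbbc meet in 0 with "c" left. 0b->1: no, ac/bc meet in 1 with "c" left. Open state 2: 0b->2.
c: 0c undefined. 0c->0: ok.
aa: 1a undefined. 1a->0: ok.
ab: 1b undefined. 1b->0: no, c/aaab meet in 0. 1b->1: no, cca/aaab meet in 1. 1b->2: no, b/aaab meet in 2. Open state 3: 1b->3.
ac: 1c undefined. 1c->0: no, acbc/bc meet in 2 with "c" left. 1c->1: ok.
ba: 2a undefined. 2a->0: no, b/bab meet in 2. 2a->1: ok.
bb: 2b undefined. 2b->0: no, c/aabb meet in 0. 2b->1: no, cca/aabb meet in 1. 2b->2: no, b/aabb meet in 2. 2b->3: ok.
bc: 2c undefined. 2c->0: no, c/bc meet in 0. 2c->1: no, cca/bc meet in 1. 2c->2: no, b/bc meet in 2. 2c->3: ok.
aba: 3a undefined. 3a->0: ok.
abb: 3b undefined. 3b->0: no, c/bbbc meet in 0. 3b->1: no, cca/bbbc meet in 1. 3b->2: ok.
acbc: 3c undefined. 3c->0: ok.
All examples now run through 4 states with every (state, symbol) defined. Accept strings end in {0,1,2}, Reject strings end in {3}; accept={0,1,2}.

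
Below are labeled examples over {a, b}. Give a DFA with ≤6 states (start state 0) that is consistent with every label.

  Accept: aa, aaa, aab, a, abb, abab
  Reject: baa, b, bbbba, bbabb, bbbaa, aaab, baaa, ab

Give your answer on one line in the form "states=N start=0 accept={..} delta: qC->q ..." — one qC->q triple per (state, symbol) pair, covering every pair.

states=6 start=0 accept={1,3,4} delta: 0a->1 0b->2 1a->3 1b->2 2a->2 2b->3 3a->4 3b->4 4a->2 4b->5 5a->0 5b->0

State merging on the prefix tree: take the shortest (then alphabetical) example prefix whose next move is undefined and point that move at state 0, else 1, else 2, ...; a target is out if some Accept/Reject pair would then sit in one state with the same input left (inseparable). If every existing state is out, open a new one.
a: 0a undefined. 0a->0: no, aab/b meet in 0 with "b" left. Open state 1: 0a->1.
b: 0b undefined. 0b->0: no, aa/baa meet in 1 with "a" left. 0b->1: no, aaa/baa meet in 1 with "aa" left. Open state 2: 0b->2.
aa: 1a undefined. 1a->0: no, aab/b meet in 2. 1a->1: no, aab/aaab meet in 1 with "b" left. 1a->2: no, aa/b meet in 2. Open state 3: 1a->3.
ab: 1b undefined. 1b->0: no, abb/b meet in 2. 1b->1: no, a/ab meet in 1. 1b->2: ok.
ba: 2a undefined. 2a->0: no, aa/baaa meet in 3. 2a->1: no, aa/baa meet in 3. 2a->2: ok.
bb: 2b undefined. 2b->0: no, a/bbbba meet in 1. 2b->1: no, aa/bbbba meet in 3. 2b->2: no, abb/baa meet in 2. 2b->3: ok.
aaa: 3a undefined. 3a->0: no, aa/bbabb meet in 3. 3a->1: no, aa/bbabb meet in 3. 3a->2: no, aa/aaab meet in 3. 3a->3: no, aab/aaab meet in 3 with "b" left. Open state 4: 3a->4.
aab: 3b undefined. 3b->0: no, aa/bbbaa meet in 3. 3b->1: no, aaa/bbbaa meet in 4. 3b->2: no, aaa/bbbba meet in 4. 3b->3: no, aaa/bbbba meet in 4. 3b->4: ok.
aaab: 4b undefined. 4b->0: no, a/bbbba meet in 1. 4b->1: no, aa/bbbba meet in 3. 4b->2: no, aa/bbabb meet in 3. 4b->3: no, aa/aaab meet in 3. 4b->4: no, aaa/bbabb meet in 4. Open state 5: 4b->5.
bbba: 4a undefined. 4a->0: no, a/bbbaa meet in 1. 4a->1: no, aa/bbbaa meet in 3. 4a->2: ok.
bbabb: 5b undefined. 5b->0: ok.
bbbba: 5a undefined. 5a->0: ok.
All examples now run through 6 states with every (state, symbol) defined. Accept strings end in {1,3,4}, Reject strings end in {0,2,5}; accept={1,3,4}.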